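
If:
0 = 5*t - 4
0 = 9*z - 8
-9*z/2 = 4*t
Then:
No Solution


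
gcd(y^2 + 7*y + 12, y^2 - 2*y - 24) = y + 4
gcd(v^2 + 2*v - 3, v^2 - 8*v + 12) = 1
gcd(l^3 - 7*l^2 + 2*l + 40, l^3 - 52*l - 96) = l + 2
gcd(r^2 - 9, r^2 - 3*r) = r - 3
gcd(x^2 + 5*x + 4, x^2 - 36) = 1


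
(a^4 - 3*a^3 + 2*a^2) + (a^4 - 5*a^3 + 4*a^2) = 2*a^4 - 8*a^3 + 6*a^2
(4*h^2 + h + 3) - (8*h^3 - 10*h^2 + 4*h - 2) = -8*h^3 + 14*h^2 - 3*h + 5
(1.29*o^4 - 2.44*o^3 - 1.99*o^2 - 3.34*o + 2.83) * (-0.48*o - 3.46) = -0.6192*o^5 - 3.2922*o^4 + 9.3976*o^3 + 8.4886*o^2 + 10.198*o - 9.7918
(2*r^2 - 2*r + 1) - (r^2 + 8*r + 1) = r^2 - 10*r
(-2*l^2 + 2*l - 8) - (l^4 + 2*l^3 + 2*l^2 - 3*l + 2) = -l^4 - 2*l^3 - 4*l^2 + 5*l - 10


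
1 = 1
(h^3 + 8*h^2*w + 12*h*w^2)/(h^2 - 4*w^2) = h*(-h - 6*w)/(-h + 2*w)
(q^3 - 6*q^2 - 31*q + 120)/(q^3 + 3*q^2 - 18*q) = (q^2 - 3*q - 40)/(q*(q + 6))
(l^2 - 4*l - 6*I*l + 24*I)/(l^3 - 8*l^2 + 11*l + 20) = (l - 6*I)/(l^2 - 4*l - 5)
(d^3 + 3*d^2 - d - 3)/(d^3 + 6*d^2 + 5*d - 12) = (d + 1)/(d + 4)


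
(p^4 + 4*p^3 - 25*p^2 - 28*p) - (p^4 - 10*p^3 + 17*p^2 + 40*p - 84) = 14*p^3 - 42*p^2 - 68*p + 84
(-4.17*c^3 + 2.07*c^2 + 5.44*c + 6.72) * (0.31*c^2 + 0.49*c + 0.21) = -1.2927*c^5 - 1.4016*c^4 + 1.825*c^3 + 5.1835*c^2 + 4.4352*c + 1.4112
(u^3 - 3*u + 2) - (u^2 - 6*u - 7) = u^3 - u^2 + 3*u + 9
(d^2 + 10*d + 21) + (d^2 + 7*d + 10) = 2*d^2 + 17*d + 31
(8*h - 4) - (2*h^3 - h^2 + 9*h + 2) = -2*h^3 + h^2 - h - 6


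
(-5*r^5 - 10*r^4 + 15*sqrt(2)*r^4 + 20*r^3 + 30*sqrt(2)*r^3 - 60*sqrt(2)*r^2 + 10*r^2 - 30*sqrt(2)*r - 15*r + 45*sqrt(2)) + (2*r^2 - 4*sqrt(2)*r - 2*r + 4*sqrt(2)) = -5*r^5 - 10*r^4 + 15*sqrt(2)*r^4 + 20*r^3 + 30*sqrt(2)*r^3 - 60*sqrt(2)*r^2 + 12*r^2 - 34*sqrt(2)*r - 17*r + 49*sqrt(2)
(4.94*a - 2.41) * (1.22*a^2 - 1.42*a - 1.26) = 6.0268*a^3 - 9.955*a^2 - 2.8022*a + 3.0366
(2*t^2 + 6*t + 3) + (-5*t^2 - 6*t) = 3 - 3*t^2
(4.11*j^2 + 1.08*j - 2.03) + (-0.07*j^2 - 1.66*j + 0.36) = 4.04*j^2 - 0.58*j - 1.67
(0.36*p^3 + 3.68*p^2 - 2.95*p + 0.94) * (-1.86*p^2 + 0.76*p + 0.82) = -0.6696*p^5 - 6.5712*p^4 + 8.579*p^3 - 0.9728*p^2 - 1.7046*p + 0.7708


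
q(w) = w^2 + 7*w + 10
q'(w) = 2*w + 7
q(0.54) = 14.07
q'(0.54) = 8.08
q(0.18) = 11.29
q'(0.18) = 7.36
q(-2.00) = 0.00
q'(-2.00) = 3.00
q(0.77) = 15.98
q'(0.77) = 8.54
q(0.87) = 16.85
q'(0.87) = 8.74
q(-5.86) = 3.32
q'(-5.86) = -4.72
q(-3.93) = -2.07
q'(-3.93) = -0.86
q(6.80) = 103.84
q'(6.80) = 20.60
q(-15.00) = 130.00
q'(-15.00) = -23.00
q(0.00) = 10.00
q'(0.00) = 7.00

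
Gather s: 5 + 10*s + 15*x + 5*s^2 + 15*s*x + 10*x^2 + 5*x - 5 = 5*s^2 + s*(15*x + 10) + 10*x^2 + 20*x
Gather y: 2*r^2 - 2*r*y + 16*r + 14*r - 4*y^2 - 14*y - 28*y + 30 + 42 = 2*r^2 + 30*r - 4*y^2 + y*(-2*r - 42) + 72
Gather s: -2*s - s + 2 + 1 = 3 - 3*s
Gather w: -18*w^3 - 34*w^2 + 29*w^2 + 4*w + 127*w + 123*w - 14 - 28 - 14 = -18*w^3 - 5*w^2 + 254*w - 56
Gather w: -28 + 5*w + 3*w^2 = 3*w^2 + 5*w - 28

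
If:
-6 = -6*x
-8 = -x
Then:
No Solution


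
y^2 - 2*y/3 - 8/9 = (y - 4/3)*(y + 2/3)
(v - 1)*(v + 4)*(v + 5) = v^3 + 8*v^2 + 11*v - 20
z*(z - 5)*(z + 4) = z^3 - z^2 - 20*z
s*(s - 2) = s^2 - 2*s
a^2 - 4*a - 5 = (a - 5)*(a + 1)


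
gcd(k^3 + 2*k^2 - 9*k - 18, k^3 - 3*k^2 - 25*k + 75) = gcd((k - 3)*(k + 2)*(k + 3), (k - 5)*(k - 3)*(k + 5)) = k - 3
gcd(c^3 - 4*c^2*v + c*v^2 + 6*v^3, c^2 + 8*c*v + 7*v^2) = c + v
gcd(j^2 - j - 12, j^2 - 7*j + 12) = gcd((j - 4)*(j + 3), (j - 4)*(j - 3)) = j - 4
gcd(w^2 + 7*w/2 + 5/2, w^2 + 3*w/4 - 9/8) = 1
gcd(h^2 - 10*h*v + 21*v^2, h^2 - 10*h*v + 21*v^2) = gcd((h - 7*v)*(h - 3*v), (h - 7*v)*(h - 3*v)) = h^2 - 10*h*v + 21*v^2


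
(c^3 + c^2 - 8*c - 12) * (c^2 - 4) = c^5 + c^4 - 12*c^3 - 16*c^2 + 32*c + 48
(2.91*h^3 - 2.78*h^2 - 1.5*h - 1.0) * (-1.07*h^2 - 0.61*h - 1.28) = -3.1137*h^5 + 1.1995*h^4 - 0.424*h^3 + 5.5434*h^2 + 2.53*h + 1.28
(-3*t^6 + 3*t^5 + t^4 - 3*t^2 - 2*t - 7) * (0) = 0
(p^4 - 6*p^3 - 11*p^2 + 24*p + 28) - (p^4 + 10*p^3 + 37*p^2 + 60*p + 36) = -16*p^3 - 48*p^2 - 36*p - 8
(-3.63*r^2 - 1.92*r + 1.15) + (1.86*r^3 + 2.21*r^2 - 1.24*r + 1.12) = 1.86*r^3 - 1.42*r^2 - 3.16*r + 2.27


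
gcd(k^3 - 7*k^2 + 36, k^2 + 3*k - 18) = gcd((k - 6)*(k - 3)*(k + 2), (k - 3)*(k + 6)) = k - 3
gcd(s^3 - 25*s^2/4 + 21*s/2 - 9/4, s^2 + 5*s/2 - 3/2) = 1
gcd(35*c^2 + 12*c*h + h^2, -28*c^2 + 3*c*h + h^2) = 7*c + h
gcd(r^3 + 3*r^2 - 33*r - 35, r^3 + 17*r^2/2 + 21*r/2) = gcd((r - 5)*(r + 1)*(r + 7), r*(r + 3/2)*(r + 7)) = r + 7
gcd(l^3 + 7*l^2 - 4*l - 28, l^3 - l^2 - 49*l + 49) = l + 7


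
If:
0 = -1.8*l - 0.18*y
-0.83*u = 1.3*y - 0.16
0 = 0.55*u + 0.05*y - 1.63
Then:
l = 0.19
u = 3.13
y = -1.88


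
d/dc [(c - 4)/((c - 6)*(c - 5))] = (-c^2 + 8*c - 14)/(c^4 - 22*c^3 + 181*c^2 - 660*c + 900)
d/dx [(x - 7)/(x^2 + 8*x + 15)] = (x^2 + 8*x - 2*(x - 7)*(x + 4) + 15)/(x^2 + 8*x + 15)^2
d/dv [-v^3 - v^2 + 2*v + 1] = -3*v^2 - 2*v + 2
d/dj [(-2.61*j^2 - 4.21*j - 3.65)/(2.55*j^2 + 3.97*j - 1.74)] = (0.373800000000003*j^2 + 27.6978*j + 21.8159)/(6.5025*j^4 + 20.247*j^3 + 6.8869*j^2 - 13.8156*j + 3.0276)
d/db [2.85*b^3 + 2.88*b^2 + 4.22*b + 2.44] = 8.55*b^2 + 5.76*b + 4.22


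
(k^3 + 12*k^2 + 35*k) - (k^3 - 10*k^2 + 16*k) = 22*k^2 + 19*k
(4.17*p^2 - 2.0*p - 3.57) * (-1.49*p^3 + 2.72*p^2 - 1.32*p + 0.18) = -6.2133*p^5 + 14.3224*p^4 - 5.6251*p^3 - 6.3198*p^2 + 4.3524*p - 0.6426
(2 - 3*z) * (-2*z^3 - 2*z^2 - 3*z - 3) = 6*z^4 + 2*z^3 + 5*z^2 + 3*z - 6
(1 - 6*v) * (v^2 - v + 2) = -6*v^3 + 7*v^2 - 13*v + 2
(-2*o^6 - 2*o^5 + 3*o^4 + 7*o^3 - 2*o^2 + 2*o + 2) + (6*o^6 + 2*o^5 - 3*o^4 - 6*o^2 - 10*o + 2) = 4*o^6 + 7*o^3 - 8*o^2 - 8*o + 4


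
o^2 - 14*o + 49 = (o - 7)^2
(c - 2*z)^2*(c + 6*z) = c^3 + 2*c^2*z - 20*c*z^2 + 24*z^3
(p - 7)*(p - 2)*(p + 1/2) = p^3 - 17*p^2/2 + 19*p/2 + 7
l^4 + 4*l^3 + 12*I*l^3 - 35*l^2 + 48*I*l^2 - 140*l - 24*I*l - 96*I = (l + 4)*(l + I)*(l + 3*I)*(l + 8*I)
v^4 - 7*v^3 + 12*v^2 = v^2*(v - 4)*(v - 3)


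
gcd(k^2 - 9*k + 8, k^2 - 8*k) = k - 8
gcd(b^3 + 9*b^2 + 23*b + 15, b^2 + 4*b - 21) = 1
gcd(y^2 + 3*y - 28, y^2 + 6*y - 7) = y + 7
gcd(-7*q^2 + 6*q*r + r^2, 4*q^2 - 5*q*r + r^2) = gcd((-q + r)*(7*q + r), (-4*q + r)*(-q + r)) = q - r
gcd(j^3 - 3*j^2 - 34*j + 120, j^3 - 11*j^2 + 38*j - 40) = j^2 - 9*j + 20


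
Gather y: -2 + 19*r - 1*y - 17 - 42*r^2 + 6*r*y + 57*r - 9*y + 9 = -42*r^2 + 76*r + y*(6*r - 10) - 10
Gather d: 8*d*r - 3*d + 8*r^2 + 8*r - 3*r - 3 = d*(8*r - 3) + 8*r^2 + 5*r - 3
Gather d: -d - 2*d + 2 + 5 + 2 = 9 - 3*d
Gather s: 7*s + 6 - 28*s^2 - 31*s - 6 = -28*s^2 - 24*s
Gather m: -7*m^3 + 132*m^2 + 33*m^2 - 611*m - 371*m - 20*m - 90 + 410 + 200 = -7*m^3 + 165*m^2 - 1002*m + 520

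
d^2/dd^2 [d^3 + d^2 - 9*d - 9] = 6*d + 2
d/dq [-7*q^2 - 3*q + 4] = -14*q - 3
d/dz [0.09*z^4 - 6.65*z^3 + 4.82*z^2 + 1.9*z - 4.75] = 0.36*z^3 - 19.95*z^2 + 9.64*z + 1.9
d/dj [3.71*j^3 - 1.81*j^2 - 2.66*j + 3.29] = 11.13*j^2 - 3.62*j - 2.66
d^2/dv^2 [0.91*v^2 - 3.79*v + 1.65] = 1.82000000000000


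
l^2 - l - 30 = (l - 6)*(l + 5)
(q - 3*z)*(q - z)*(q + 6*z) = q^3 + 2*q^2*z - 21*q*z^2 + 18*z^3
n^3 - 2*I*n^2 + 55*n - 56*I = (n - 8*I)*(n - I)*(n + 7*I)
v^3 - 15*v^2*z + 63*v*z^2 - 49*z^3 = (v - 7*z)^2*(v - z)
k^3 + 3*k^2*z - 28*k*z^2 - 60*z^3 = (k - 5*z)*(k + 2*z)*(k + 6*z)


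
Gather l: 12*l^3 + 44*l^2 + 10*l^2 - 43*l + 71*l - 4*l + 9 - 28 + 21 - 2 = 12*l^3 + 54*l^2 + 24*l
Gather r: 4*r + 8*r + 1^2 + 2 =12*r + 3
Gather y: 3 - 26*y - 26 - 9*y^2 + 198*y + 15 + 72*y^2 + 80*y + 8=63*y^2 + 252*y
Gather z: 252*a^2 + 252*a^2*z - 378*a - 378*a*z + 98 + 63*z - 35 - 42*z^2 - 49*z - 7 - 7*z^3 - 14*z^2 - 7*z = 252*a^2 - 378*a - 7*z^3 - 56*z^2 + z*(252*a^2 - 378*a + 7) + 56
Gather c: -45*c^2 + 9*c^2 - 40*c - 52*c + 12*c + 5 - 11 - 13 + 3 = -36*c^2 - 80*c - 16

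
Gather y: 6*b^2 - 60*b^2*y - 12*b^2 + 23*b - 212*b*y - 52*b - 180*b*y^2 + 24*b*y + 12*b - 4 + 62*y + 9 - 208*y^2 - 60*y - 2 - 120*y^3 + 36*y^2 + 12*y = -6*b^2 - 17*b - 120*y^3 + y^2*(-180*b - 172) + y*(-60*b^2 - 188*b + 14) + 3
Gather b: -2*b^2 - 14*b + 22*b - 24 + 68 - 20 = -2*b^2 + 8*b + 24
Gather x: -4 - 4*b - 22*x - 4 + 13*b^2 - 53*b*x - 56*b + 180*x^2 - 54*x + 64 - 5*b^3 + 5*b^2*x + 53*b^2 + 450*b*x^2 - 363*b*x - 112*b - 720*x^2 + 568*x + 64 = -5*b^3 + 66*b^2 - 172*b + x^2*(450*b - 540) + x*(5*b^2 - 416*b + 492) + 120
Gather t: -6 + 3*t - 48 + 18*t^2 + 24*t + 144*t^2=162*t^2 + 27*t - 54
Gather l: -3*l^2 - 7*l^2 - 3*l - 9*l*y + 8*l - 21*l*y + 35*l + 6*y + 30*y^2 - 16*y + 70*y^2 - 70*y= -10*l^2 + l*(40 - 30*y) + 100*y^2 - 80*y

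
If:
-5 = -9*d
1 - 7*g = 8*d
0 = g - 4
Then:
No Solution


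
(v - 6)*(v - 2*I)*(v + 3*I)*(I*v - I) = I*v^4 - v^3 - 7*I*v^3 + 7*v^2 + 12*I*v^2 - 6*v - 42*I*v + 36*I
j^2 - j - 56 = (j - 8)*(j + 7)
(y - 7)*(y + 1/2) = y^2 - 13*y/2 - 7/2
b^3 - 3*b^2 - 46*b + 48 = (b - 8)*(b - 1)*(b + 6)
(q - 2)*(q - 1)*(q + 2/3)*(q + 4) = q^4 + 5*q^3/3 - 28*q^2/3 + 4*q/3 + 16/3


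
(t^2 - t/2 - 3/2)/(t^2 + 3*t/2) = (2*t^2 - t - 3)/(t*(2*t + 3))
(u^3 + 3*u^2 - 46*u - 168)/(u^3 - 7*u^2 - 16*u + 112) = (u + 6)/(u - 4)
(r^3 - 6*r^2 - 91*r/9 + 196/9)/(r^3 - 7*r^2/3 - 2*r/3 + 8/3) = (r^2 - 14*r/3 - 49/3)/(r^2 - r - 2)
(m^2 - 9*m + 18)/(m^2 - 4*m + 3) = (m - 6)/(m - 1)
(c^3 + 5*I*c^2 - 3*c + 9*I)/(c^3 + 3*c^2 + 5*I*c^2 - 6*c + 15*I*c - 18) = (c^2 + 2*I*c + 3)/(c^2 + c*(3 + 2*I) + 6*I)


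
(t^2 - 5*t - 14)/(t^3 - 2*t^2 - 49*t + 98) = (t + 2)/(t^2 + 5*t - 14)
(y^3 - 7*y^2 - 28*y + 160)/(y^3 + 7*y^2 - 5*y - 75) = (y^2 - 12*y + 32)/(y^2 + 2*y - 15)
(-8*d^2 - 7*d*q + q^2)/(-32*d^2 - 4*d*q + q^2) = (d + q)/(4*d + q)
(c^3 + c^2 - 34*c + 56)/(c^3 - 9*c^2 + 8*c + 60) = (c^3 + c^2 - 34*c + 56)/(c^3 - 9*c^2 + 8*c + 60)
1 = 1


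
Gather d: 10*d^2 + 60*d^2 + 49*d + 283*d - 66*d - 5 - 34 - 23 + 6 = 70*d^2 + 266*d - 56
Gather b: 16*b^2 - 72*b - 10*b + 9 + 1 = 16*b^2 - 82*b + 10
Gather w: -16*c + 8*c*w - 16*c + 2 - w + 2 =-32*c + w*(8*c - 1) + 4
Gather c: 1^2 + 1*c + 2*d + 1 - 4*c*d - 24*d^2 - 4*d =c*(1 - 4*d) - 24*d^2 - 2*d + 2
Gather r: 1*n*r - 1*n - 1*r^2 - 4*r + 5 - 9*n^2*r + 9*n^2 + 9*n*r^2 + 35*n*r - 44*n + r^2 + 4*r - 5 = 9*n^2 + 9*n*r^2 - 45*n + r*(-9*n^2 + 36*n)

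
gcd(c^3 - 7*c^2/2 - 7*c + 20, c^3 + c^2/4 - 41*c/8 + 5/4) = c^2 + c/2 - 5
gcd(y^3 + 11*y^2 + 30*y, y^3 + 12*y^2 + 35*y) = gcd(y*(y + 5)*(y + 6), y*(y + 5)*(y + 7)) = y^2 + 5*y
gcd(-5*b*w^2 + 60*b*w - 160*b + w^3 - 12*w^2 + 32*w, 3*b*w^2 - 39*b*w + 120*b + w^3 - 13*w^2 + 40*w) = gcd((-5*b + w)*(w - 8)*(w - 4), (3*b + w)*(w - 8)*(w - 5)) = w - 8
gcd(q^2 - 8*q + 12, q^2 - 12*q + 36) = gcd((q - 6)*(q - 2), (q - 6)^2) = q - 6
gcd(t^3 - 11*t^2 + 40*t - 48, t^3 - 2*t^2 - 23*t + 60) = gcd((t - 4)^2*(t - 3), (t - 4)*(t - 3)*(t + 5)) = t^2 - 7*t + 12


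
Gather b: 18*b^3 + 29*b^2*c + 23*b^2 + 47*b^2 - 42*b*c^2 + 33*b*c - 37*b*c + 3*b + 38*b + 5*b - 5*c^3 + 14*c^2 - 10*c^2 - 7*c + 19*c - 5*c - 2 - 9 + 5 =18*b^3 + b^2*(29*c + 70) + b*(-42*c^2 - 4*c + 46) - 5*c^3 + 4*c^2 + 7*c - 6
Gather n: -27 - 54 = -81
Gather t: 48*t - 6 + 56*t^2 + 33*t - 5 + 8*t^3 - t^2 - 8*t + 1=8*t^3 + 55*t^2 + 73*t - 10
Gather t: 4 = 4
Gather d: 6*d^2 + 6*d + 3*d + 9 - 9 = 6*d^2 + 9*d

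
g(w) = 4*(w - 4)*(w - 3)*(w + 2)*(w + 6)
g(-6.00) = 0.00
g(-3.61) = -774.23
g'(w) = 4*(w - 4)*(w - 3)*(w + 2) + 4*(w - 4)*(w - 3)*(w + 6) + 4*(w - 4)*(w + 2)*(w + 6) + 4*(w - 3)*(w + 2)*(w + 6) = 16*w^3 + 12*w^2 - 256*w + 48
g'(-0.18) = 94.38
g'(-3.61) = 375.81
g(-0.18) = 563.19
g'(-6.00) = -1440.00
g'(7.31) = 5067.76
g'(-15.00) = -47412.00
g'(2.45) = -271.87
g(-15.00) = 160056.00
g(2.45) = 128.22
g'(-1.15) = 333.94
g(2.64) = 78.51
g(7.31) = 7071.20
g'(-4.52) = -27.24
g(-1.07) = 378.44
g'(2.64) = -249.81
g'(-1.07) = 316.06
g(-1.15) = 352.43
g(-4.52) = -955.83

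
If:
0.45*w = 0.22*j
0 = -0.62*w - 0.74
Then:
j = -2.44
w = -1.19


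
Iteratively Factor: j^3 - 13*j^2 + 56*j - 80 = (j - 4)*(j^2 - 9*j + 20) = (j - 5)*(j - 4)*(j - 4)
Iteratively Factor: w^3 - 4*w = (w + 2)*(w^2 - 2*w) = w*(w + 2)*(w - 2)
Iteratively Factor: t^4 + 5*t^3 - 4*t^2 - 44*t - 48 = (t + 2)*(t^3 + 3*t^2 - 10*t - 24) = (t - 3)*(t + 2)*(t^2 + 6*t + 8) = (t - 3)*(t + 2)*(t + 4)*(t + 2)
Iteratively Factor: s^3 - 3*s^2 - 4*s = (s - 4)*(s^2 + s) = (s - 4)*(s + 1)*(s)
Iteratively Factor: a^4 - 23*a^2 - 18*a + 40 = (a + 4)*(a^3 - 4*a^2 - 7*a + 10) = (a - 1)*(a + 4)*(a^2 - 3*a - 10) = (a - 5)*(a - 1)*(a + 4)*(a + 2)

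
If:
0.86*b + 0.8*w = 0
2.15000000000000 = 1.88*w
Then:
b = -1.06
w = 1.14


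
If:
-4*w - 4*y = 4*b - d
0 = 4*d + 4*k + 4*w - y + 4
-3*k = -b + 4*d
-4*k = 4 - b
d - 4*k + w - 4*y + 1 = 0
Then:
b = -20/7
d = 4/7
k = -12/7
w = 5/7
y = 16/7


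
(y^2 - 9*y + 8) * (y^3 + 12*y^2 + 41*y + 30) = y^5 + 3*y^4 - 59*y^3 - 243*y^2 + 58*y + 240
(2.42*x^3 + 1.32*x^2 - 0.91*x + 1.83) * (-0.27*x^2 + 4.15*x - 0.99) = -0.6534*x^5 + 9.6866*x^4 + 3.3279*x^3 - 5.5774*x^2 + 8.4954*x - 1.8117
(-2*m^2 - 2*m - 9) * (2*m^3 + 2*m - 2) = -4*m^5 - 4*m^4 - 22*m^3 - 14*m + 18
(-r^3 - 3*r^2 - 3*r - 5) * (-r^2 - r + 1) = r^5 + 4*r^4 + 5*r^3 + 5*r^2 + 2*r - 5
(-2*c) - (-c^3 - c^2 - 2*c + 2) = c^3 + c^2 - 2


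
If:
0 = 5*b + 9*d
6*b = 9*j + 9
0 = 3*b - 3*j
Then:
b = -3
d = 5/3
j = -3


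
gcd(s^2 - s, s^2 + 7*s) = s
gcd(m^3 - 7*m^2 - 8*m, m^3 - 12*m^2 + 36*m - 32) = m - 8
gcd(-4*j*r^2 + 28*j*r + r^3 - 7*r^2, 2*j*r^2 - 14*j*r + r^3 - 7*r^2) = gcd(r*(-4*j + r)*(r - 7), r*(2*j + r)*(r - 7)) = r^2 - 7*r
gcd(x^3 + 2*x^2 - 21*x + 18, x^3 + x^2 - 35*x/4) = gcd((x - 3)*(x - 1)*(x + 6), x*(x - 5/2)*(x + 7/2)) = 1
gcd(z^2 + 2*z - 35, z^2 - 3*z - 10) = z - 5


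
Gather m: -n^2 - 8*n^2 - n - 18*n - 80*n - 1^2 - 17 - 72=-9*n^2 - 99*n - 90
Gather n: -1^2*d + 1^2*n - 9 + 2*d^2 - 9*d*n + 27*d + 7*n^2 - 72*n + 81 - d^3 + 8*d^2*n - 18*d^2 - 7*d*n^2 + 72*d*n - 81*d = -d^3 - 16*d^2 - 55*d + n^2*(7 - 7*d) + n*(8*d^2 + 63*d - 71) + 72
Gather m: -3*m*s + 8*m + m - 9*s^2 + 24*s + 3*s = m*(9 - 3*s) - 9*s^2 + 27*s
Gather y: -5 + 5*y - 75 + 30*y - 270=35*y - 350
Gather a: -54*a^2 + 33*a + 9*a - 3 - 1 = -54*a^2 + 42*a - 4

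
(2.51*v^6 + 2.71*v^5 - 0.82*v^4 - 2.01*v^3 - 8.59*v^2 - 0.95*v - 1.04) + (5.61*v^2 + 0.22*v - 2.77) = 2.51*v^6 + 2.71*v^5 - 0.82*v^4 - 2.01*v^3 - 2.98*v^2 - 0.73*v - 3.81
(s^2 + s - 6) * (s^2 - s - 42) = s^4 - 49*s^2 - 36*s + 252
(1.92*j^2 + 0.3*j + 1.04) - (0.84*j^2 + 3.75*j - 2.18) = 1.08*j^2 - 3.45*j + 3.22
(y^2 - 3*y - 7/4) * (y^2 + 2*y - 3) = y^4 - y^3 - 43*y^2/4 + 11*y/2 + 21/4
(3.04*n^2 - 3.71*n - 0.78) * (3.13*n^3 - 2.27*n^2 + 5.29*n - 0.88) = 9.5152*n^5 - 18.5131*n^4 + 22.0619*n^3 - 20.5305*n^2 - 0.8614*n + 0.6864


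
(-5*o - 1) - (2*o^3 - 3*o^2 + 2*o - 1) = -2*o^3 + 3*o^2 - 7*o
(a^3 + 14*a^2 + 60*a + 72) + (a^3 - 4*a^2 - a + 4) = 2*a^3 + 10*a^2 + 59*a + 76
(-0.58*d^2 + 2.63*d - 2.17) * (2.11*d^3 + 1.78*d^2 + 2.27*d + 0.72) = -1.2238*d^5 + 4.5169*d^4 - 1.2139*d^3 + 1.6899*d^2 - 3.0323*d - 1.5624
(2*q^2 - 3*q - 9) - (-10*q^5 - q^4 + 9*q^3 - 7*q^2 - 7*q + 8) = 10*q^5 + q^4 - 9*q^3 + 9*q^2 + 4*q - 17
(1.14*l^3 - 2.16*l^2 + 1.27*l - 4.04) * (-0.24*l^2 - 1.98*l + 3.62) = -0.2736*l^5 - 1.7388*l^4 + 8.0988*l^3 - 9.3642*l^2 + 12.5966*l - 14.6248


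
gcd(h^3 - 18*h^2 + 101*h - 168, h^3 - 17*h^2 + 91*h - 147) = h^2 - 10*h + 21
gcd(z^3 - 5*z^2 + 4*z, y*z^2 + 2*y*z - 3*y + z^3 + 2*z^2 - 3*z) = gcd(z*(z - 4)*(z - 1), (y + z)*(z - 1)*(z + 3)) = z - 1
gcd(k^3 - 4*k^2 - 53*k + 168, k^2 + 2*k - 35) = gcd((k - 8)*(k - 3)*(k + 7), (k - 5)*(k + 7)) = k + 7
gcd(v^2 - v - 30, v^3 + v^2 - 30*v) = 1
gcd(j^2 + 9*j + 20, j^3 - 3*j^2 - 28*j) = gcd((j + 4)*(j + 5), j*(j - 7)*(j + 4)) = j + 4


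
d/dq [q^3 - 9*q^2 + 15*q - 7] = 3*q^2 - 18*q + 15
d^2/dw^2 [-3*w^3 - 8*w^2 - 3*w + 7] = -18*w - 16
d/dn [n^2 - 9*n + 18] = 2*n - 9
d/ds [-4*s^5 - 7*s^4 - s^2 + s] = -20*s^4 - 28*s^3 - 2*s + 1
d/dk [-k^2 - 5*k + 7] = -2*k - 5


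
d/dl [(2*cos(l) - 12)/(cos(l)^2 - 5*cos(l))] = 2*(sin(l) + 30*sin(l)/cos(l)^2 - 12*tan(l))/(cos(l) - 5)^2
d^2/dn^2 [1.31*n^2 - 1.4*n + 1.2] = 2.62000000000000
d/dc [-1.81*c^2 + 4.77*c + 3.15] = 4.77 - 3.62*c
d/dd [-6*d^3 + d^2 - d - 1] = -18*d^2 + 2*d - 1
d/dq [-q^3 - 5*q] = -3*q^2 - 5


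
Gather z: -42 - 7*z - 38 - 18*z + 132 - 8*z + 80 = 132 - 33*z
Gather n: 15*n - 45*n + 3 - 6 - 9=-30*n - 12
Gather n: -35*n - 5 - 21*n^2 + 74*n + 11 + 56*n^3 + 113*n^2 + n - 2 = 56*n^3 + 92*n^2 + 40*n + 4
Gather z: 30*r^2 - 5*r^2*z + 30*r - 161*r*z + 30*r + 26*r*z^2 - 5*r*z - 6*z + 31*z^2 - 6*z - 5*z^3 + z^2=30*r^2 + 60*r - 5*z^3 + z^2*(26*r + 32) + z*(-5*r^2 - 166*r - 12)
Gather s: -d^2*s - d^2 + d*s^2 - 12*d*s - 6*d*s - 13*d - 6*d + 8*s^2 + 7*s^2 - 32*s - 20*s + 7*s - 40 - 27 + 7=-d^2 - 19*d + s^2*(d + 15) + s*(-d^2 - 18*d - 45) - 60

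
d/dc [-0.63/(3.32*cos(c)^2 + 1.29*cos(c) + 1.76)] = -(4.1832*cos(c) + 0.8127)*sin(c)/(3.32*cos(c)^2 + 1.29*cos(c) + 1.76)^2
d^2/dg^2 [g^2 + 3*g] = 2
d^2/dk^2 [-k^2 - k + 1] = -2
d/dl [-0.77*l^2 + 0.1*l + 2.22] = 0.1 - 1.54*l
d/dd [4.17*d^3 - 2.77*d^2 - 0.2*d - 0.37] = 12.51*d^2 - 5.54*d - 0.2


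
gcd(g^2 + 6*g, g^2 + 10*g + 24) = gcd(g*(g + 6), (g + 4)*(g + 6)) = g + 6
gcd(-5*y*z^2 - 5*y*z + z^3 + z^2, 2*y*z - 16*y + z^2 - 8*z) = 1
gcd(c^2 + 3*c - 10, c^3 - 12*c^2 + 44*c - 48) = c - 2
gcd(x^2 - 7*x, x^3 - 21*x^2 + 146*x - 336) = x - 7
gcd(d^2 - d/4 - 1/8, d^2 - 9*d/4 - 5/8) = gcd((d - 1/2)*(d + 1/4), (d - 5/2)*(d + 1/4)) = d + 1/4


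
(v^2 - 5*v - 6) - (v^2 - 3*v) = -2*v - 6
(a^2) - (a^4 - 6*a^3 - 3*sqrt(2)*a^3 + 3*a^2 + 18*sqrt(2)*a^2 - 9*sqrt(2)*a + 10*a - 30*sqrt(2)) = -a^4 + 3*sqrt(2)*a^3 + 6*a^3 - 18*sqrt(2)*a^2 - 2*a^2 - 10*a + 9*sqrt(2)*a + 30*sqrt(2)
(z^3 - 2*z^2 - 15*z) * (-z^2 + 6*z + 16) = -z^5 + 8*z^4 + 19*z^3 - 122*z^2 - 240*z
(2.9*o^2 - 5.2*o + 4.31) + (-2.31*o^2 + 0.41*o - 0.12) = 0.59*o^2 - 4.79*o + 4.19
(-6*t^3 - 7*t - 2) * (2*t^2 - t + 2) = -12*t^5 + 6*t^4 - 26*t^3 + 3*t^2 - 12*t - 4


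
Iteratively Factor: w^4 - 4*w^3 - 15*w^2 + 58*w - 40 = (w - 5)*(w^3 + w^2 - 10*w + 8) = (w - 5)*(w - 1)*(w^2 + 2*w - 8) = (w - 5)*(w - 2)*(w - 1)*(w + 4)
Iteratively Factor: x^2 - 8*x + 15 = (x - 3)*(x - 5)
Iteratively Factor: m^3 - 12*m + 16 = (m - 2)*(m^2 + 2*m - 8) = (m - 2)*(m + 4)*(m - 2)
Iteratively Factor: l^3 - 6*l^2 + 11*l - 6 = (l - 2)*(l^2 - 4*l + 3) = (l - 2)*(l - 1)*(l - 3)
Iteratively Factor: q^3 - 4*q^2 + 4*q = (q)*(q^2 - 4*q + 4) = q*(q - 2)*(q - 2)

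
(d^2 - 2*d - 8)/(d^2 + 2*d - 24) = (d + 2)/(d + 6)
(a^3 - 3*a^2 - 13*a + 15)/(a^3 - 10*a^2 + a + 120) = (a - 1)/(a - 8)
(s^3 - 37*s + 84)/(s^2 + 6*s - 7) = (s^2 - 7*s + 12)/(s - 1)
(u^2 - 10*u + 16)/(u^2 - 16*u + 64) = (u - 2)/(u - 8)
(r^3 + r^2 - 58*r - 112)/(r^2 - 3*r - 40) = (r^2 + 9*r + 14)/(r + 5)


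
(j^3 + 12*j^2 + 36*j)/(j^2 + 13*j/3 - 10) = 3*j*(j + 6)/(3*j - 5)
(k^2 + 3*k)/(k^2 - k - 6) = k*(k + 3)/(k^2 - k - 6)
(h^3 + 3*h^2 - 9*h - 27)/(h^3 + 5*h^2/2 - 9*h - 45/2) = 2*(h + 3)/(2*h + 5)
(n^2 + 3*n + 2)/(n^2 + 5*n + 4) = (n + 2)/(n + 4)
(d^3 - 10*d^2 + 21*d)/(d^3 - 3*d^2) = (d - 7)/d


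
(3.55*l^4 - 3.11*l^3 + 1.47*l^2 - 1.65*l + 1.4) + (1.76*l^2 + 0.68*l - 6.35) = 3.55*l^4 - 3.11*l^3 + 3.23*l^2 - 0.97*l - 4.95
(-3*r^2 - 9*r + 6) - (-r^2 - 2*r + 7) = -2*r^2 - 7*r - 1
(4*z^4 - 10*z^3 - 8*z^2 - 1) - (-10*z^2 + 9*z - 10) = 4*z^4 - 10*z^3 + 2*z^2 - 9*z + 9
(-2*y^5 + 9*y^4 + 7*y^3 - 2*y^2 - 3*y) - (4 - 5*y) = -2*y^5 + 9*y^4 + 7*y^3 - 2*y^2 + 2*y - 4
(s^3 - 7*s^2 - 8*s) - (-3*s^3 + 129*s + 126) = 4*s^3 - 7*s^2 - 137*s - 126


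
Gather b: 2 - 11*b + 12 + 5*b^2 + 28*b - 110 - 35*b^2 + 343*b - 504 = -30*b^2 + 360*b - 600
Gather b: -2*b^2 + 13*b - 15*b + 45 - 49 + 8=-2*b^2 - 2*b + 4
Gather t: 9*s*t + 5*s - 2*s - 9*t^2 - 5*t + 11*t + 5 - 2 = 3*s - 9*t^2 + t*(9*s + 6) + 3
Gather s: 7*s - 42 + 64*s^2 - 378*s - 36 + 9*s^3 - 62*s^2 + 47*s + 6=9*s^3 + 2*s^2 - 324*s - 72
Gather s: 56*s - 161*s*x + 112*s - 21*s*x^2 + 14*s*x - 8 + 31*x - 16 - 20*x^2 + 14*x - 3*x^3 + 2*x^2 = s*(-21*x^2 - 147*x + 168) - 3*x^3 - 18*x^2 + 45*x - 24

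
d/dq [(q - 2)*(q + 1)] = 2*q - 1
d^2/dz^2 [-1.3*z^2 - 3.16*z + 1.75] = -2.60000000000000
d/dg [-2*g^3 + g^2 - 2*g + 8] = -6*g^2 + 2*g - 2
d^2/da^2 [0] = 0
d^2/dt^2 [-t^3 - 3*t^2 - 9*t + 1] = -6*t - 6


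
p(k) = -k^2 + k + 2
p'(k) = 1 - 2*k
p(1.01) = 1.99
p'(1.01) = -1.02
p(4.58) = -14.40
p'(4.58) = -8.16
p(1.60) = 1.04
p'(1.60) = -2.20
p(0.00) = 2.00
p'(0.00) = 1.00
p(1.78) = 0.61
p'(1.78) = -2.56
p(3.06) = -4.30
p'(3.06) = -5.12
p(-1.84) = -3.23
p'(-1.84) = 4.68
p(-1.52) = -1.83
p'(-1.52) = 4.04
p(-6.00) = -40.00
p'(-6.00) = 13.00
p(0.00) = 2.00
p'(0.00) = 1.00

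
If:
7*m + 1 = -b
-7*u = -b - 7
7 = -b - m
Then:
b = -8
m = 1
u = -1/7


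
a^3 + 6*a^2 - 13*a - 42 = (a - 3)*(a + 2)*(a + 7)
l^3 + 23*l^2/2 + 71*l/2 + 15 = (l + 1/2)*(l + 5)*(l + 6)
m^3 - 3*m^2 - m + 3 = (m - 3)*(m - 1)*(m + 1)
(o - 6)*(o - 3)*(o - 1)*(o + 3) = o^4 - 7*o^3 - 3*o^2 + 63*o - 54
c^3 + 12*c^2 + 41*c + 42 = (c + 2)*(c + 3)*(c + 7)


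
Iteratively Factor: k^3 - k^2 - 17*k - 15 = (k + 1)*(k^2 - 2*k - 15) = (k - 5)*(k + 1)*(k + 3)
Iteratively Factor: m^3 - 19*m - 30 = (m + 3)*(m^2 - 3*m - 10) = (m - 5)*(m + 3)*(m + 2)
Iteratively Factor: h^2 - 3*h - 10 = (h - 5)*(h + 2)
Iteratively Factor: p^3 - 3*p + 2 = (p + 2)*(p^2 - 2*p + 1) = (p - 1)*(p + 2)*(p - 1)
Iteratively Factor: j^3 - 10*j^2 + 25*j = (j - 5)*(j^2 - 5*j) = (j - 5)^2*(j)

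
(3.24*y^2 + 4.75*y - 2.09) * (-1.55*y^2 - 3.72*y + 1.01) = -5.022*y^4 - 19.4153*y^3 - 11.1581*y^2 + 12.5723*y - 2.1109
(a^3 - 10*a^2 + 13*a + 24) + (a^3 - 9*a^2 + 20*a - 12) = 2*a^3 - 19*a^2 + 33*a + 12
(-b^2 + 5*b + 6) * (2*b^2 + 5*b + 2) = -2*b^4 + 5*b^3 + 35*b^2 + 40*b + 12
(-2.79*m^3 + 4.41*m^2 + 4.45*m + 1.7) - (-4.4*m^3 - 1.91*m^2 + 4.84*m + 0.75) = 1.61*m^3 + 6.32*m^2 - 0.39*m + 0.95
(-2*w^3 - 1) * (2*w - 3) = -4*w^4 + 6*w^3 - 2*w + 3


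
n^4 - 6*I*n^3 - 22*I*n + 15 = (n - 5*I)*(n - 3*I)*(n + I)^2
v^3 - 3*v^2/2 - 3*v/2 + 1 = (v - 2)*(v - 1/2)*(v + 1)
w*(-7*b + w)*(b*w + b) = -7*b^2*w^2 - 7*b^2*w + b*w^3 + b*w^2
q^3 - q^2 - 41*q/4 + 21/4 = (q - 7/2)*(q - 1/2)*(q + 3)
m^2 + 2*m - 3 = (m - 1)*(m + 3)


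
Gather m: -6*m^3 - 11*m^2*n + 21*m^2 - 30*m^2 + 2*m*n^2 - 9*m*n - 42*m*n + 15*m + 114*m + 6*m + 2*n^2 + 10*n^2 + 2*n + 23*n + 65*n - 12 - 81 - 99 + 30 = -6*m^3 + m^2*(-11*n - 9) + m*(2*n^2 - 51*n + 135) + 12*n^2 + 90*n - 162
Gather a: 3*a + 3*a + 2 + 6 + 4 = 6*a + 12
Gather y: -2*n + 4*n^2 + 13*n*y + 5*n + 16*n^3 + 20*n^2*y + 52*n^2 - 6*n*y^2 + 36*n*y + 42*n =16*n^3 + 56*n^2 - 6*n*y^2 + 45*n + y*(20*n^2 + 49*n)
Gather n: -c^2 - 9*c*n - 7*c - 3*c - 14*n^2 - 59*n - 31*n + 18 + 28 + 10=-c^2 - 10*c - 14*n^2 + n*(-9*c - 90) + 56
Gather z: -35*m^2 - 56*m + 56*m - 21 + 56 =35 - 35*m^2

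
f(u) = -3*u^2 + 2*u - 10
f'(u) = 2 - 6*u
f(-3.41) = -51.70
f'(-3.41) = 22.46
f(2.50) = -23.75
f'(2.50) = -13.00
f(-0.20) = -10.52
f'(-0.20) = 3.20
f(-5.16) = -100.20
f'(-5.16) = 32.96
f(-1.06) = -15.49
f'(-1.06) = 8.36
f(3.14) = -33.30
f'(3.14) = -16.84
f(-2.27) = -30.00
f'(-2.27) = 15.62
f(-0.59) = -12.22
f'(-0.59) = 5.54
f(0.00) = -10.00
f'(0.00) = 2.00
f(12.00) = -418.00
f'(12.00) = -70.00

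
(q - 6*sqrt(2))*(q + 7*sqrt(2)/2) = q^2 - 5*sqrt(2)*q/2 - 42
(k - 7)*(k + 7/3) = k^2 - 14*k/3 - 49/3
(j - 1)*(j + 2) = j^2 + j - 2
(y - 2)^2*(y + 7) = y^3 + 3*y^2 - 24*y + 28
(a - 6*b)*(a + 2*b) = a^2 - 4*a*b - 12*b^2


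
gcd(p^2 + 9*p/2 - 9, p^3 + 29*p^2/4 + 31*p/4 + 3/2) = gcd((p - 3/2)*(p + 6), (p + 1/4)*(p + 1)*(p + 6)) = p + 6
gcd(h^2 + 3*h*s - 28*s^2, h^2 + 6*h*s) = 1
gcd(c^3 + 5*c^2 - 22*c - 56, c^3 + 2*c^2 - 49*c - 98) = c^2 + 9*c + 14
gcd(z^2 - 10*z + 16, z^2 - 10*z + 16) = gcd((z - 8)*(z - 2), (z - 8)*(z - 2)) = z^2 - 10*z + 16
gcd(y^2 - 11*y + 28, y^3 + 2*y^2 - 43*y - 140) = y - 7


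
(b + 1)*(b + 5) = b^2 + 6*b + 5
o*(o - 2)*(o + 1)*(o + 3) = o^4 + 2*o^3 - 5*o^2 - 6*o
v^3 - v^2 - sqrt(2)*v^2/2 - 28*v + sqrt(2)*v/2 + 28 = (v - 1)*(v - 4*sqrt(2))*(v + 7*sqrt(2)/2)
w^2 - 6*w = w*(w - 6)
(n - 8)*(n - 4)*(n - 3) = n^3 - 15*n^2 + 68*n - 96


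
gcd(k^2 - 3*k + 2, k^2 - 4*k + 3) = k - 1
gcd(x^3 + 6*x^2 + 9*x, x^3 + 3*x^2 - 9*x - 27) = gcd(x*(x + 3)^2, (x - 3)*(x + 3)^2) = x^2 + 6*x + 9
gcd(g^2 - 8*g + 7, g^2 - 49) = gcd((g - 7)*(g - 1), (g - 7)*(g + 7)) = g - 7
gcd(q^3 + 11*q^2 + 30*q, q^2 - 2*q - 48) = q + 6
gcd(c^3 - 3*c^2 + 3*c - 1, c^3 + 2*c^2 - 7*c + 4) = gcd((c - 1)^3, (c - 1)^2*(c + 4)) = c^2 - 2*c + 1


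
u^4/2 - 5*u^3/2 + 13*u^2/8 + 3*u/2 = u*(u/2 + 1/4)*(u - 4)*(u - 3/2)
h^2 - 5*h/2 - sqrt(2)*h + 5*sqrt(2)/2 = (h - 5/2)*(h - sqrt(2))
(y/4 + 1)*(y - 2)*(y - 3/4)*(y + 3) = y^4/4 + 17*y^3/16 - 23*y^2/16 - 45*y/8 + 9/2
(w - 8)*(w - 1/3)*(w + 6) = w^3 - 7*w^2/3 - 142*w/3 + 16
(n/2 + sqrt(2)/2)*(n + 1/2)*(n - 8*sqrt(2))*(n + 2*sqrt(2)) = n^4/2 - 5*sqrt(2)*n^3/2 + n^3/4 - 22*n^2 - 5*sqrt(2)*n^2/4 - 16*sqrt(2)*n - 11*n - 8*sqrt(2)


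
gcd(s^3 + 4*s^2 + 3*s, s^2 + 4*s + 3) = s^2 + 4*s + 3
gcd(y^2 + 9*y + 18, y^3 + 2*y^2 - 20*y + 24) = y + 6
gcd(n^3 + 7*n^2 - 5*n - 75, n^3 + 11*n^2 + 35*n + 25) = n^2 + 10*n + 25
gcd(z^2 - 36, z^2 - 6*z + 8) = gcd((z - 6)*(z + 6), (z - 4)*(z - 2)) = 1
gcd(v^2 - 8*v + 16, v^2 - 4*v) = v - 4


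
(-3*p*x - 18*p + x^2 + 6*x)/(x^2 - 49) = (-3*p*x - 18*p + x^2 + 6*x)/(x^2 - 49)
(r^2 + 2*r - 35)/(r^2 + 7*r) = (r - 5)/r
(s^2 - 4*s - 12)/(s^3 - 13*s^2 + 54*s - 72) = (s + 2)/(s^2 - 7*s + 12)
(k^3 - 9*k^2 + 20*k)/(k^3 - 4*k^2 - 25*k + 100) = k/(k + 5)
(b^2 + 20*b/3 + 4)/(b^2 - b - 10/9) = 3*(b + 6)/(3*b - 5)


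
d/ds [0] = 0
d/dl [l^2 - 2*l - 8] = 2*l - 2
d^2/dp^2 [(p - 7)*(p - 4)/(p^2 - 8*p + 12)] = 2*(-3*p^3 + 48*p^2 - 276*p + 544)/(p^6 - 24*p^5 + 228*p^4 - 1088*p^3 + 2736*p^2 - 3456*p + 1728)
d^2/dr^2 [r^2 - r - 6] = 2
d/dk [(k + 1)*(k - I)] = 2*k + 1 - I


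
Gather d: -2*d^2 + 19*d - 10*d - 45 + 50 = -2*d^2 + 9*d + 5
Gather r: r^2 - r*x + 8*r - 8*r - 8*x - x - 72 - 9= r^2 - r*x - 9*x - 81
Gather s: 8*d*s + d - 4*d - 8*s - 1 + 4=-3*d + s*(8*d - 8) + 3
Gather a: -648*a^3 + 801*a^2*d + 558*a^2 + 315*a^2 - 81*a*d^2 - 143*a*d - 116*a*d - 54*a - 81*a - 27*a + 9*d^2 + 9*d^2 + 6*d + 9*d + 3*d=-648*a^3 + a^2*(801*d + 873) + a*(-81*d^2 - 259*d - 162) + 18*d^2 + 18*d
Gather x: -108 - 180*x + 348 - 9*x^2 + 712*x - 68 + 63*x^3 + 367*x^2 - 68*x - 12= 63*x^3 + 358*x^2 + 464*x + 160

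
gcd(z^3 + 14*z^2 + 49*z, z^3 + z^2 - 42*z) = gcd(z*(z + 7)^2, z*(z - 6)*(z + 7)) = z^2 + 7*z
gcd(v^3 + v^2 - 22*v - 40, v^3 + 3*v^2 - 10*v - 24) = v^2 + 6*v + 8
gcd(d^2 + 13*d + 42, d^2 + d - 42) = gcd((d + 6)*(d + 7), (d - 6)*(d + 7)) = d + 7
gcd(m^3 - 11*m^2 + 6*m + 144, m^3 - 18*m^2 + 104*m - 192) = m^2 - 14*m + 48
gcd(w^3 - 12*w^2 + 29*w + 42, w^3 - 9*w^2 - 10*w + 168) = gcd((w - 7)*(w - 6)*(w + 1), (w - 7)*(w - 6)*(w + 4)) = w^2 - 13*w + 42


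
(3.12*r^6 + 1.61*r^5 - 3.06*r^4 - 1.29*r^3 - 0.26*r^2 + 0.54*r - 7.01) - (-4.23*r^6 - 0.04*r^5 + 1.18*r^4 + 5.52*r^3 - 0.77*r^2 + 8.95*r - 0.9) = 7.35*r^6 + 1.65*r^5 - 4.24*r^4 - 6.81*r^3 + 0.51*r^2 - 8.41*r - 6.11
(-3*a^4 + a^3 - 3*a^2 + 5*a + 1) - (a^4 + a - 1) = -4*a^4 + a^3 - 3*a^2 + 4*a + 2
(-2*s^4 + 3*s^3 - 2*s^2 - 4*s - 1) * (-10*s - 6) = 20*s^5 - 18*s^4 + 2*s^3 + 52*s^2 + 34*s + 6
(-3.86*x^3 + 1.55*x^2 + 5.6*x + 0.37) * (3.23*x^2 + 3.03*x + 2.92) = -12.4678*x^5 - 6.6893*x^4 + 11.5133*x^3 + 22.6891*x^2 + 17.4731*x + 1.0804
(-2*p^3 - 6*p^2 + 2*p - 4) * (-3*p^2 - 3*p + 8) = 6*p^5 + 24*p^4 - 4*p^3 - 42*p^2 + 28*p - 32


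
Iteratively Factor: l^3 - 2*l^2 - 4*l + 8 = (l + 2)*(l^2 - 4*l + 4) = (l - 2)*(l + 2)*(l - 2)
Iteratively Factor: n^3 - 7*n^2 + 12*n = (n - 4)*(n^2 - 3*n) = n*(n - 4)*(n - 3)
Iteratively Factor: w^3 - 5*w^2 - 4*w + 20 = (w + 2)*(w^2 - 7*w + 10) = (w - 2)*(w + 2)*(w - 5)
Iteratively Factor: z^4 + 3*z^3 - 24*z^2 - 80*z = (z - 5)*(z^3 + 8*z^2 + 16*z) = (z - 5)*(z + 4)*(z^2 + 4*z) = (z - 5)*(z + 4)^2*(z)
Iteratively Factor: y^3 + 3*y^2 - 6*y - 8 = (y + 4)*(y^2 - y - 2) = (y + 1)*(y + 4)*(y - 2)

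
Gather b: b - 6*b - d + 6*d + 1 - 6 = -5*b + 5*d - 5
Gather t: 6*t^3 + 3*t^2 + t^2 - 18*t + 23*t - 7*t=6*t^3 + 4*t^2 - 2*t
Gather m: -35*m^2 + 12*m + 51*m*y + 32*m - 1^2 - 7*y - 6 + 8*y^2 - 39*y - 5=-35*m^2 + m*(51*y + 44) + 8*y^2 - 46*y - 12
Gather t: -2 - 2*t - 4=-2*t - 6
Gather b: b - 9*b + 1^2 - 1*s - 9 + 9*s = -8*b + 8*s - 8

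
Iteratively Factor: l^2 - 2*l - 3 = (l - 3)*(l + 1)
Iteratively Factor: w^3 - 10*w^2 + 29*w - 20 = (w - 4)*(w^2 - 6*w + 5) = (w - 5)*(w - 4)*(w - 1)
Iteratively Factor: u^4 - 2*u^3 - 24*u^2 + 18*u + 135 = (u + 3)*(u^3 - 5*u^2 - 9*u + 45) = (u - 3)*(u + 3)*(u^2 - 2*u - 15) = (u - 5)*(u - 3)*(u + 3)*(u + 3)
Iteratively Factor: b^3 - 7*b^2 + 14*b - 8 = (b - 1)*(b^2 - 6*b + 8) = (b - 4)*(b - 1)*(b - 2)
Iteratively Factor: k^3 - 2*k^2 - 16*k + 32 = (k - 2)*(k^2 - 16) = (k - 4)*(k - 2)*(k + 4)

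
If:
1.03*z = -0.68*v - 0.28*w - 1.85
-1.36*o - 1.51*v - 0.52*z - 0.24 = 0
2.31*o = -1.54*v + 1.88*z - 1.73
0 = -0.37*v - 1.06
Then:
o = 2.42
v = -2.86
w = -5.32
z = 1.54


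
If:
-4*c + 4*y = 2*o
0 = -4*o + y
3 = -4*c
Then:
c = -3/4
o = -3/14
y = -6/7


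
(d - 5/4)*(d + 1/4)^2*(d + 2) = d^4 + 5*d^3/4 - 33*d^2/16 - 77*d/64 - 5/32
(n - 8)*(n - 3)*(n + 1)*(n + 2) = n^4 - 8*n^3 - 7*n^2 + 50*n + 48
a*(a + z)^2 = a^3 + 2*a^2*z + a*z^2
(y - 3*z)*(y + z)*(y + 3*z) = y^3 + y^2*z - 9*y*z^2 - 9*z^3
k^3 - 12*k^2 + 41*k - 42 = (k - 7)*(k - 3)*(k - 2)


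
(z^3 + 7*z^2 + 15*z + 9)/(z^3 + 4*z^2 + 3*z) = (z + 3)/z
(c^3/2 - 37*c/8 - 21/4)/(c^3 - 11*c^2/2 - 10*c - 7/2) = (-4*c^3 + 37*c + 42)/(4*(-2*c^3 + 11*c^2 + 20*c + 7))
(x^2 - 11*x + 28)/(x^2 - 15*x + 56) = (x - 4)/(x - 8)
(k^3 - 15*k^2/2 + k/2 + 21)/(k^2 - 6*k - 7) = (k^2 - k/2 - 3)/(k + 1)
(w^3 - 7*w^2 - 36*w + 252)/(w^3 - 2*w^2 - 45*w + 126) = (w^2 - w - 42)/(w^2 + 4*w - 21)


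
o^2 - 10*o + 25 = (o - 5)^2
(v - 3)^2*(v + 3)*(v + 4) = v^4 + v^3 - 21*v^2 - 9*v + 108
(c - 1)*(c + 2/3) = c^2 - c/3 - 2/3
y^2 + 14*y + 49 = (y + 7)^2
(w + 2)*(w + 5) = w^2 + 7*w + 10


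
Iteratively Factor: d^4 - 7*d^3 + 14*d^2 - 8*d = (d - 2)*(d^3 - 5*d^2 + 4*d) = (d - 2)*(d - 1)*(d^2 - 4*d) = (d - 4)*(d - 2)*(d - 1)*(d)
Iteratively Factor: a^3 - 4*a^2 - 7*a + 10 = (a + 2)*(a^2 - 6*a + 5) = (a - 5)*(a + 2)*(a - 1)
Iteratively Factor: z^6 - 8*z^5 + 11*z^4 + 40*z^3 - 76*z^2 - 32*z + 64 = (z - 4)*(z^5 - 4*z^4 - 5*z^3 + 20*z^2 + 4*z - 16) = (z - 4)*(z - 2)*(z^4 - 2*z^3 - 9*z^2 + 2*z + 8) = (z - 4)*(z - 2)*(z + 2)*(z^3 - 4*z^2 - z + 4) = (z - 4)^2*(z - 2)*(z + 2)*(z^2 - 1) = (z - 4)^2*(z - 2)*(z + 1)*(z + 2)*(z - 1)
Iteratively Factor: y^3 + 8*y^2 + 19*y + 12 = (y + 4)*(y^2 + 4*y + 3) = (y + 1)*(y + 4)*(y + 3)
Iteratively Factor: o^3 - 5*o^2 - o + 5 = (o - 1)*(o^2 - 4*o - 5) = (o - 5)*(o - 1)*(o + 1)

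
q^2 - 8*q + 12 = (q - 6)*(q - 2)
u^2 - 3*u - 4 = (u - 4)*(u + 1)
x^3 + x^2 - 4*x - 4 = (x - 2)*(x + 1)*(x + 2)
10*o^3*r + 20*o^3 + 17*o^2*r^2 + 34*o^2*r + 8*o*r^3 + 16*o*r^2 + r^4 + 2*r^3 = (o + r)*(2*o + r)*(5*o + r)*(r + 2)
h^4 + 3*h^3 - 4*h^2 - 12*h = h*(h - 2)*(h + 2)*(h + 3)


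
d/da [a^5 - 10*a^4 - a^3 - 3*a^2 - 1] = a*(5*a^3 - 40*a^2 - 3*a - 6)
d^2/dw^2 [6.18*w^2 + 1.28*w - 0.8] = 12.3600000000000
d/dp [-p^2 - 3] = -2*p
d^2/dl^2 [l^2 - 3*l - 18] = 2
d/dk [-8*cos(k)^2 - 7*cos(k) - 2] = (16*cos(k) + 7)*sin(k)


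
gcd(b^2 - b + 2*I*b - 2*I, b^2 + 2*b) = 1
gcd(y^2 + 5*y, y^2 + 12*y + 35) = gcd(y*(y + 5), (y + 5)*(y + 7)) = y + 5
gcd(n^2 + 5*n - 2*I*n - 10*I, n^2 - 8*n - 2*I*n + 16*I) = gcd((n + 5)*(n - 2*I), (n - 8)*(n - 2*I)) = n - 2*I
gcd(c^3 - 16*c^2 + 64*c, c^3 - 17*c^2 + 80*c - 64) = c^2 - 16*c + 64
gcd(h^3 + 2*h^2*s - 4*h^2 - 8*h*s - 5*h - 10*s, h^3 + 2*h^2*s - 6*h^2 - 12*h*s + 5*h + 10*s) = h^2 + 2*h*s - 5*h - 10*s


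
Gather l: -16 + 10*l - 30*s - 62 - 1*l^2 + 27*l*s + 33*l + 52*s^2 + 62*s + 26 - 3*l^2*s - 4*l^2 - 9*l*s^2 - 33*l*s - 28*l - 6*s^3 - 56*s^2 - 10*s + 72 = l^2*(-3*s - 5) + l*(-9*s^2 - 6*s + 15) - 6*s^3 - 4*s^2 + 22*s + 20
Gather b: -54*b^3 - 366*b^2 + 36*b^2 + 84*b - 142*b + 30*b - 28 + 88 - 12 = -54*b^3 - 330*b^2 - 28*b + 48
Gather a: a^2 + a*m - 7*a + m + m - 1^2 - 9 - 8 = a^2 + a*(m - 7) + 2*m - 18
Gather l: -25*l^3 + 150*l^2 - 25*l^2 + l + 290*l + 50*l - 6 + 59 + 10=-25*l^3 + 125*l^2 + 341*l + 63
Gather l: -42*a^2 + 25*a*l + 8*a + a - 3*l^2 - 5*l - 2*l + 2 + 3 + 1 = -42*a^2 + 9*a - 3*l^2 + l*(25*a - 7) + 6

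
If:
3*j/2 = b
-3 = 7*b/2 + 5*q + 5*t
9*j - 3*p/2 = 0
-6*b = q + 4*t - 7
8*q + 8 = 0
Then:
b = 2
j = 4/3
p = 8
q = -1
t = -1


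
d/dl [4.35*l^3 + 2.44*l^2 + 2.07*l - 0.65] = 13.05*l^2 + 4.88*l + 2.07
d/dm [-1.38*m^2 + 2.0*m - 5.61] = 2.0 - 2.76*m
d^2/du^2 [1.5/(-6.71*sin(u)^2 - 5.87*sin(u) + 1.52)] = (270.1446*sin(u)^4 + 177.24465*sin(u)^3 - 292.33635*sin(u)^2 - 341.1057*sin(u) - 133.9683)/(6.71*sin(u)^2 + 5.87*sin(u) - 1.52)^3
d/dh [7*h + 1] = 7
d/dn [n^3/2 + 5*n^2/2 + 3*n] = 3*n^2/2 + 5*n + 3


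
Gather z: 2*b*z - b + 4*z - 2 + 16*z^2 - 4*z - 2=2*b*z - b + 16*z^2 - 4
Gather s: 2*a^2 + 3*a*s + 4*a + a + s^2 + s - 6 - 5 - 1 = 2*a^2 + 5*a + s^2 + s*(3*a + 1) - 12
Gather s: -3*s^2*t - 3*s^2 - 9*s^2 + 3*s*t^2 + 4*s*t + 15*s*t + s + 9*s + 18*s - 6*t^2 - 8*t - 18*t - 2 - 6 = s^2*(-3*t - 12) + s*(3*t^2 + 19*t + 28) - 6*t^2 - 26*t - 8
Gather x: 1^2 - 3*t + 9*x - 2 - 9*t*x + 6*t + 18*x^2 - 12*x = 3*t + 18*x^2 + x*(-9*t - 3) - 1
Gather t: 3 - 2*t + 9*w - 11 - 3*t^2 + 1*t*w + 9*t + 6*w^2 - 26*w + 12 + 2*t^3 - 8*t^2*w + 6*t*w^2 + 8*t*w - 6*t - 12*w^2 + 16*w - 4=2*t^3 + t^2*(-8*w - 3) + t*(6*w^2 + 9*w + 1) - 6*w^2 - w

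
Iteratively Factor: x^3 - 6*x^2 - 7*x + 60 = (x - 5)*(x^2 - x - 12) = (x - 5)*(x + 3)*(x - 4)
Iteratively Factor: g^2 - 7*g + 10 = (g - 5)*(g - 2)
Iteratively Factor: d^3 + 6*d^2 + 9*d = (d)*(d^2 + 6*d + 9) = d*(d + 3)*(d + 3)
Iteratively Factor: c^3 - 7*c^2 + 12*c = (c - 3)*(c^2 - 4*c) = (c - 4)*(c - 3)*(c)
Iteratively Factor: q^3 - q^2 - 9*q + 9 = (q - 3)*(q^2 + 2*q - 3) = (q - 3)*(q + 3)*(q - 1)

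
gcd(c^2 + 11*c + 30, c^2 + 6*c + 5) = c + 5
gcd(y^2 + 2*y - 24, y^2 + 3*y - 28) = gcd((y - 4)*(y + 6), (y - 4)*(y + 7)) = y - 4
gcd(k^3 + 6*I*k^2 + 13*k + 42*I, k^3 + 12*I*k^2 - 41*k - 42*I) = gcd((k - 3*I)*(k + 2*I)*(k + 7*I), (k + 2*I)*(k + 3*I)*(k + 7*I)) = k^2 + 9*I*k - 14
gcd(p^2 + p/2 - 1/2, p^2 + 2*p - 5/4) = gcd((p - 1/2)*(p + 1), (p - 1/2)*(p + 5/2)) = p - 1/2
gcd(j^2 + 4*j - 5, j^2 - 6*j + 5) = j - 1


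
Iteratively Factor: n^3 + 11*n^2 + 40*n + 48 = (n + 3)*(n^2 + 8*n + 16) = (n + 3)*(n + 4)*(n + 4)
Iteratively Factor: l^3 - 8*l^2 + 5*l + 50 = (l - 5)*(l^2 - 3*l - 10) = (l - 5)^2*(l + 2)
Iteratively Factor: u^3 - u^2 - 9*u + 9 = (u - 3)*(u^2 + 2*u - 3) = (u - 3)*(u + 3)*(u - 1)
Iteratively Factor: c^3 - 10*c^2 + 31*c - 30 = (c - 5)*(c^2 - 5*c + 6) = (c - 5)*(c - 2)*(c - 3)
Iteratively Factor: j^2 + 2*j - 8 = (j + 4)*(j - 2)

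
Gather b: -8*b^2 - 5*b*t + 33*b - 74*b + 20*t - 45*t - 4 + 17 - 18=-8*b^2 + b*(-5*t - 41) - 25*t - 5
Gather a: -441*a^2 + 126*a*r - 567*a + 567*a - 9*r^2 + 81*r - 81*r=-441*a^2 + 126*a*r - 9*r^2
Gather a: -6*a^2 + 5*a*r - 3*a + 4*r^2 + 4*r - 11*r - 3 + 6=-6*a^2 + a*(5*r - 3) + 4*r^2 - 7*r + 3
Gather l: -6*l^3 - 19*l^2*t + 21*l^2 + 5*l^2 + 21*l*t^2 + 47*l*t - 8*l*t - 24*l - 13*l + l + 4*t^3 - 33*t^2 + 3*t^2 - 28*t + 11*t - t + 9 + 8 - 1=-6*l^3 + l^2*(26 - 19*t) + l*(21*t^2 + 39*t - 36) + 4*t^3 - 30*t^2 - 18*t + 16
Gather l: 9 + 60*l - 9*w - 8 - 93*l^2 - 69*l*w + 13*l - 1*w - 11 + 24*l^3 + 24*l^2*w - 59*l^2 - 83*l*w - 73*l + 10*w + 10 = 24*l^3 + l^2*(24*w - 152) - 152*l*w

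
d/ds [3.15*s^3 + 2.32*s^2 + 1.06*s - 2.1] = 9.45*s^2 + 4.64*s + 1.06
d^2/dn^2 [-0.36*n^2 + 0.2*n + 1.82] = -0.720000000000000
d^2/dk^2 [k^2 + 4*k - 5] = 2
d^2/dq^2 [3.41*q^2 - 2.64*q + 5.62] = 6.82000000000000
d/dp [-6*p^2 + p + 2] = 1 - 12*p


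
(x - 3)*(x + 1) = x^2 - 2*x - 3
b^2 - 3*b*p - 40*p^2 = (b - 8*p)*(b + 5*p)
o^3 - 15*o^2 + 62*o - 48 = (o - 8)*(o - 6)*(o - 1)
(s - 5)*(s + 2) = s^2 - 3*s - 10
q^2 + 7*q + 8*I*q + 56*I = (q + 7)*(q + 8*I)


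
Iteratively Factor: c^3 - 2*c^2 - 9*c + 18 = (c + 3)*(c^2 - 5*c + 6) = (c - 2)*(c + 3)*(c - 3)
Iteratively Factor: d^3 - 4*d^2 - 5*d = (d - 5)*(d^2 + d) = (d - 5)*(d + 1)*(d)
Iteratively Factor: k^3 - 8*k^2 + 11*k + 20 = (k - 5)*(k^2 - 3*k - 4) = (k - 5)*(k + 1)*(k - 4)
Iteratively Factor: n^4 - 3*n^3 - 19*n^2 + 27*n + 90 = (n - 3)*(n^3 - 19*n - 30) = (n - 3)*(n + 3)*(n^2 - 3*n - 10) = (n - 3)*(n + 2)*(n + 3)*(n - 5)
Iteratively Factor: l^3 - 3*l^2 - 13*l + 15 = (l - 1)*(l^2 - 2*l - 15) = (l - 5)*(l - 1)*(l + 3)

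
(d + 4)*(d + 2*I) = d^2 + 4*d + 2*I*d + 8*I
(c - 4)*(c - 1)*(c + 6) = c^3 + c^2 - 26*c + 24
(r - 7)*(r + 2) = r^2 - 5*r - 14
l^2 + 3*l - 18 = (l - 3)*(l + 6)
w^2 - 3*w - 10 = (w - 5)*(w + 2)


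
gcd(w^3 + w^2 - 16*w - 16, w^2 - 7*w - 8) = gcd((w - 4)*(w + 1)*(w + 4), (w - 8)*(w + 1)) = w + 1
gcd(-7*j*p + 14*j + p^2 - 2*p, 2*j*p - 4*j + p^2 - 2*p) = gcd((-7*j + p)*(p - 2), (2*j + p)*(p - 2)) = p - 2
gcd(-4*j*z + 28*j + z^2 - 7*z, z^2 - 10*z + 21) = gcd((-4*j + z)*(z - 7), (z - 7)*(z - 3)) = z - 7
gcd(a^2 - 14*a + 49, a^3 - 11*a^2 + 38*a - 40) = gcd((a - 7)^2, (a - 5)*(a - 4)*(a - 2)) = 1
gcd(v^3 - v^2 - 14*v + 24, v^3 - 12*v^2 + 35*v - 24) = v - 3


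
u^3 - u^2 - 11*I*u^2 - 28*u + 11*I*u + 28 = (u - 1)*(u - 7*I)*(u - 4*I)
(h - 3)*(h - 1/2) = h^2 - 7*h/2 + 3/2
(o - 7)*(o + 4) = o^2 - 3*o - 28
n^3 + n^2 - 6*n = n*(n - 2)*(n + 3)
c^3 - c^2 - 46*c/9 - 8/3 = (c - 3)*(c + 2/3)*(c + 4/3)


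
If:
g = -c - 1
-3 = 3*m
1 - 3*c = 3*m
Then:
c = 4/3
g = -7/3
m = -1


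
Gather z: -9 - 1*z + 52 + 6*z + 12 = 5*z + 55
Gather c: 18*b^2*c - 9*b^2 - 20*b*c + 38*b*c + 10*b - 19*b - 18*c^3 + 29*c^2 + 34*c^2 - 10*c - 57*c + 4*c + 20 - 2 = -9*b^2 - 9*b - 18*c^3 + 63*c^2 + c*(18*b^2 + 18*b - 63) + 18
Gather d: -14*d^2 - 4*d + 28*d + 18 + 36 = -14*d^2 + 24*d + 54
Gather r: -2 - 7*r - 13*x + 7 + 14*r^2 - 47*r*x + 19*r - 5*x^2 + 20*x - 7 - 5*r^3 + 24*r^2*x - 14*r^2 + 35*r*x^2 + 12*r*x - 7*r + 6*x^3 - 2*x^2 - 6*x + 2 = -5*r^3 + 24*r^2*x + r*(35*x^2 - 35*x + 5) + 6*x^3 - 7*x^2 + x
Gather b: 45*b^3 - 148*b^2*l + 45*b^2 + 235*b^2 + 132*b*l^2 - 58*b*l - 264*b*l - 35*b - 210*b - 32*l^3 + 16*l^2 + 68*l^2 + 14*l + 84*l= 45*b^3 + b^2*(280 - 148*l) + b*(132*l^2 - 322*l - 245) - 32*l^3 + 84*l^2 + 98*l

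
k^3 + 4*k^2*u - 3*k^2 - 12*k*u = k*(k - 3)*(k + 4*u)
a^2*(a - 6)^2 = a^4 - 12*a^3 + 36*a^2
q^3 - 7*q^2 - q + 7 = (q - 7)*(q - 1)*(q + 1)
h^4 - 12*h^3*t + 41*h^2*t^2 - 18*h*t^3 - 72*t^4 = (h - 6*t)*(h - 4*t)*(h - 3*t)*(h + t)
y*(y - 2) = y^2 - 2*y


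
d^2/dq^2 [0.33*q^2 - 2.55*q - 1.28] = 0.660000000000000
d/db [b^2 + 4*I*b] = 2*b + 4*I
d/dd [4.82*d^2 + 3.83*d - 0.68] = 9.64*d + 3.83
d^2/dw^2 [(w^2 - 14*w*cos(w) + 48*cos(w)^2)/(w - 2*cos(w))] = 12*(w^3*cos(w) + 4*w^2*sin(w)^2 - 10*w^2*cos(w)^2 + 4*w*sin(2*w) + 24*w*cos(w)^3 - 16*cos(w)^4 + 4*cos(w)^2)/(w - 2*cos(w))^3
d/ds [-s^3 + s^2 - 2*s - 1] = -3*s^2 + 2*s - 2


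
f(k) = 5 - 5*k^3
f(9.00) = -3640.00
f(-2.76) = 110.12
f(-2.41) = 74.99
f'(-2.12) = -67.42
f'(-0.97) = -14.11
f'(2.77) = -115.09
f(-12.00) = 8645.00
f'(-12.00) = -2160.00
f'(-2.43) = -88.57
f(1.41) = -9.02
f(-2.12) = 52.64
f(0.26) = 4.91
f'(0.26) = -1.01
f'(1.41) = -29.82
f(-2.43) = 76.74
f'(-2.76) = -114.26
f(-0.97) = 9.56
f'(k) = -15*k^2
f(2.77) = -101.27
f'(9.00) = -1215.00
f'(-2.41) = -87.12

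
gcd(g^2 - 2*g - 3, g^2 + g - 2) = 1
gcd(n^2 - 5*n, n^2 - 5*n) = n^2 - 5*n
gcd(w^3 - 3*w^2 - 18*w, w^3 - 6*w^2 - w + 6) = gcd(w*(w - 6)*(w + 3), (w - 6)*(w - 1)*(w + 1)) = w - 6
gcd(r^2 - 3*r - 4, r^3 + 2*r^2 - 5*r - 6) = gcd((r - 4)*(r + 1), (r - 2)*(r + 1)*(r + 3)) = r + 1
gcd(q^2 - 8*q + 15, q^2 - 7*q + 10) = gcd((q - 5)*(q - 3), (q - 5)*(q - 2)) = q - 5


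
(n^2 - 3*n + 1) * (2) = 2*n^2 - 6*n + 2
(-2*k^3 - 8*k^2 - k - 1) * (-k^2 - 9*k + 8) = 2*k^5 + 26*k^4 + 57*k^3 - 54*k^2 + k - 8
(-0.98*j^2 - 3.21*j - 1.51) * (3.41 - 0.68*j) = 0.6664*j^3 - 1.159*j^2 - 9.9193*j - 5.1491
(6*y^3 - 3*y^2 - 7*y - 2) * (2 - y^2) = -6*y^5 + 3*y^4 + 19*y^3 - 4*y^2 - 14*y - 4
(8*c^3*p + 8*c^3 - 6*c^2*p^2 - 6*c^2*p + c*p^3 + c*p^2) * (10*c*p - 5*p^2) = 80*c^4*p^2 + 80*c^4*p - 100*c^3*p^3 - 100*c^3*p^2 + 40*c^2*p^4 + 40*c^2*p^3 - 5*c*p^5 - 5*c*p^4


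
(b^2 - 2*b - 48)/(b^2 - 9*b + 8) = (b + 6)/(b - 1)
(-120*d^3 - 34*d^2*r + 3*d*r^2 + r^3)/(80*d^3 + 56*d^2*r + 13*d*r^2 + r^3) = (-6*d + r)/(4*d + r)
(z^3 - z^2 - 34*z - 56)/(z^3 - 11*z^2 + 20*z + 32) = (z^3 - z^2 - 34*z - 56)/(z^3 - 11*z^2 + 20*z + 32)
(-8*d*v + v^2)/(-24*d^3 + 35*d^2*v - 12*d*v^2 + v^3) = v/(3*d^2 - 4*d*v + v^2)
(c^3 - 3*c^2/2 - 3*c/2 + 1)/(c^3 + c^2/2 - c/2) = (c - 2)/c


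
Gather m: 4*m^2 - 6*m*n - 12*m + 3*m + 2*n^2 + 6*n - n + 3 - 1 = 4*m^2 + m*(-6*n - 9) + 2*n^2 + 5*n + 2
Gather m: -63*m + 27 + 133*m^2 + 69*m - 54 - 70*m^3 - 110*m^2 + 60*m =-70*m^3 + 23*m^2 + 66*m - 27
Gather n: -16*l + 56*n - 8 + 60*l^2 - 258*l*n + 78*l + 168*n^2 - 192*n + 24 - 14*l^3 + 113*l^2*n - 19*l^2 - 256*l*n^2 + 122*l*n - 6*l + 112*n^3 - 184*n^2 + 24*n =-14*l^3 + 41*l^2 + 56*l + 112*n^3 + n^2*(-256*l - 16) + n*(113*l^2 - 136*l - 112) + 16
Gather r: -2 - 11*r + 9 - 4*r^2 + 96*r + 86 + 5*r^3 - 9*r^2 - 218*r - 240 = 5*r^3 - 13*r^2 - 133*r - 147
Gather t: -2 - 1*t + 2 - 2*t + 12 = 12 - 3*t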